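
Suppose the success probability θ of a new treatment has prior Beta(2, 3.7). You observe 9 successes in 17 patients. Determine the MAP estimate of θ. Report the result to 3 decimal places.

Prior: Beta(2, 3.7).
Data: 9 successes in 17 trials. The binomial likelihood contributes θ^9(1−θ)^8, so the posterior is Beta(2+9, 3.7+8) = Beta(11, 11.7).
For Beta(a, b) with a, b > 1 the mode is (a−1)/(a+b−2) = 10/20.7 ≈ 0.483.

θ̂_MAP = 0.483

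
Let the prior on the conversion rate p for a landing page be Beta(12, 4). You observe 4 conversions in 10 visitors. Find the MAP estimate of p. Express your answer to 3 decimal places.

Prior: Beta(12, 4).
Data: 4 successes in 10 trials. The binomial likelihood contributes p^4(1−p)^6, so the posterior is Beta(12+4, 4+6) = Beta(16, 10).
For Beta(a, b) with a, b > 1 the mode is (a−1)/(a+b−2) = 15/24 ≈ 0.625.

p̂_MAP = 0.625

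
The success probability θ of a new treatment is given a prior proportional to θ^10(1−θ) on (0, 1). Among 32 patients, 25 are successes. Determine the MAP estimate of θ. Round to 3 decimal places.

The prior density ∝ θ^10(1−θ)^1 is the kernel of Beta(11, 2).
Data: 25 successes in 32 trials. The binomial likelihood contributes θ^25(1−θ)^7, so the posterior is Beta(11+25, 2+7) = Beta(36, 9).
For Beta(a, b) with a, b > 1 the mode is (a−1)/(a+b−2) = 35/43 ≈ 0.814.

θ̂_MAP = 0.814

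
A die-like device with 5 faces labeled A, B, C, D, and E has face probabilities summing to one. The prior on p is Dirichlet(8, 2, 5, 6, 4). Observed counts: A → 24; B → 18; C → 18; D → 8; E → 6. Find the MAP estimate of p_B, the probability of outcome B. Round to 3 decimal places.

The posterior is Dirichlet(αᵢ + nᵢ) = Dirichlet(32, 20, 23, 14, 10).
For a Dirichlet(a₁,…,a_K) with all aᵢ > 1, the mode has j-th component (aⱼ − 1)/(Σaᵢ − K).
Here Σaᵢ = 99 and K = 5, so p_B = (20 − 1)/(99 − 5) = 19/94 ≈ 0.202.

MAP estimate of p_B = 0.202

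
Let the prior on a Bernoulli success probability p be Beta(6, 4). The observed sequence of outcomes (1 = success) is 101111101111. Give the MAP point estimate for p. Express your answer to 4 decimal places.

Prior: Beta(6, 4).
Data: 10 successes in 12 trials (from the sequence). The binomial likelihood contributes p^10(1−p)^2, so the posterior is Beta(6+10, 4+2) = Beta(16, 6).
For Beta(a, b) with a, b > 1 the mode is (a−1)/(a+b−2) = 15/20 ≈ 0.7500.

p̂_MAP = 0.7500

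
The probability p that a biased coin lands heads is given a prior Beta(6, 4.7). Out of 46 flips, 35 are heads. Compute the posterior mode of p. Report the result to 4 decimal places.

Prior: Beta(6, 4.7).
Data: 35 successes in 46 trials. The binomial likelihood contributes p^35(1−p)^11, so the posterior is Beta(6+35, 4.7+11) = Beta(41, 15.7).
For Beta(a, b) with a, b > 1 the mode is (a−1)/(a+b−2) = 40/54.7 ≈ 0.7313.

p̂_MAP = 0.7313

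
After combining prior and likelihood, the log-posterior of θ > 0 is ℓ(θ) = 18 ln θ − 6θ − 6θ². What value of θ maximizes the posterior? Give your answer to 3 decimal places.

θ̂_MAP = 1.000

ℓ'(θ) = 18/θ − 6 − 12θ. Setting this to zero and multiplying by θ: 12θ² + 6θ − 18 = 0.
θ = (−6 + √(6² + 4·12·18)) / (2·12) = (−6 + √900) / 24 = (−6 + 30)/24 = 1.
ℓ''(θ) = −18/θ² − 12 < 0, confirming a maximum.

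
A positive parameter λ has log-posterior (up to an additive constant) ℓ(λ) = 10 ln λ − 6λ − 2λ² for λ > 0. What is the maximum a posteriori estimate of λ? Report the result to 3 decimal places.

λ̂_MAP = 1.000

ℓ'(λ) = 10/λ − 6 − 4λ. Setting this to zero and multiplying by λ: 4λ² + 6λ − 10 = 0.
λ = (−6 + √(6² + 4·4·10)) / (2·4) = (−6 + √196) / 8 = (−6 + 14)/8 = 1.
ℓ''(λ) = −10/λ² − 4 < 0, confirming a maximum.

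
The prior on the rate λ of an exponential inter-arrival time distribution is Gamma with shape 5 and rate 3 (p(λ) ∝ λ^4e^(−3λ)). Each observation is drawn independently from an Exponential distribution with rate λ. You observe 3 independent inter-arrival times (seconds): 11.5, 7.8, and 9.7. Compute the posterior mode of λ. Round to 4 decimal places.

λ̂_MAP = 0.2188

The Exponential(rate=λ) likelihood is ∝ λ^n e^(−λΣtᵢ). Here n = 3 and Σtᵢ = 11.5 + 7.8 + 9.7 = 29.
Posterior ∝ λ^4e^(−3λ) · λ^3e^(−29λ) = λ^7e^(−32λ), i.e. Gamma(8, 32).
Mode = (a−1)/b = 7/32 ≈ 0.2188.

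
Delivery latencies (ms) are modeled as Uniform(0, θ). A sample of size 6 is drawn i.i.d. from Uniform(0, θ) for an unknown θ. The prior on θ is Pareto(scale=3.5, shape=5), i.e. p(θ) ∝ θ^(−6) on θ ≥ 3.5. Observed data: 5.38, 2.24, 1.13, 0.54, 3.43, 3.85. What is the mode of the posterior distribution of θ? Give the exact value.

θ̂_MAP = 5.38

The Uniform(0, θ) likelihood is θ^(−n) for θ ≥ max(xᵢ), zero otherwise. Here max(xᵢ) = 5.38.
Posterior ∝ θ^(−6) · θ^(−6) = θ^(−12) on θ ≥ max(3.5, 5.38) = 5.38.
This density is strictly decreasing in θ, so the posterior mode lies at the lower boundary of the support.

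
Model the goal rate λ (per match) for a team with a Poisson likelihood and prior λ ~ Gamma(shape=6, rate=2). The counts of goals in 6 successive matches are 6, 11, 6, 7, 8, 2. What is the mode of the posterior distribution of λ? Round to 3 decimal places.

λ̂_MAP = 5.625

Σxᵢ = 6+11+6+7+8+2 = 40, with n = 6.
Posterior ∝ λ^5e^(−2λ) · λ^40e^(−6λ) = λ^45e^(−8λ), i.e. Gamma(shape=46, rate=8).
The mode of a Gamma(a, b) with a ≥ 1 (shape–rate) is (a−1)/b = 45/8 ≈ 5.625.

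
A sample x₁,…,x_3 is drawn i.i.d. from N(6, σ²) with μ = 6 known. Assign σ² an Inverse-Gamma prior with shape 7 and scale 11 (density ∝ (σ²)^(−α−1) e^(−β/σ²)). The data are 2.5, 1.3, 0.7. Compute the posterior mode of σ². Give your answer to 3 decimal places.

σ̂²_MAP = 4.444

Sum of squared deviations about the known mean: SS = (2.5−6)² + (1.3−6)² + (0.7−6)² = 62.43.
The Normal likelihood contributes (σ²)^(−n/2) exp(−SS/(2σ²)), so the posterior is Inverse-Gamma(α + n/2, β + SS/2) = Inverse-Gamma(8.5, 42.215).
The mode of Inverse-Gamma(a, b) is b/(a+1) = 42.215/9.5 ≈ 4.444.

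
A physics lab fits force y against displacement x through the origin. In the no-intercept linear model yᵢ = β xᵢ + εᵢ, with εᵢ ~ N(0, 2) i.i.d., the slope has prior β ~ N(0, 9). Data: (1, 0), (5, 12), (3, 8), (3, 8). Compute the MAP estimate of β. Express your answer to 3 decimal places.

β̂_MAP = 2.442

log p(β | y) = −Σ(yᵢ − βxᵢ)²/(2·2) − β²/(2·9) + const.
Setting the derivative to zero: Σxᵢ(yᵢ − βxᵢ)/2 − β/9 = 0, so β = Σxᵢyᵢ / (Σxᵢ² + σ²/τ²).
Σxᵢyᵢ = 1·0 + 5·12 + 3·8 + 3·8 = 108; Σxᵢ² = 44; σ²/τ² = 2/9.
β̂_MAP = 108 / (44 + 2/9) = 108/(398/9) = 486/199 ≈ 2.442.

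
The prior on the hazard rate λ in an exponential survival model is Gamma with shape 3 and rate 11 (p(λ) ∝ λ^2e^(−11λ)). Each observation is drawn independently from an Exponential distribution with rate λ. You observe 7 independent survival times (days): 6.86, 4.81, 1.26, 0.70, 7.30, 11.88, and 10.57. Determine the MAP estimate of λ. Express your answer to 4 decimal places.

λ̂_MAP = 0.1655

The Exponential(rate=λ) likelihood is ∝ λ^n e^(−λΣtᵢ). Here n = 7 and Σtᵢ = 6.86 + 4.81 + 1.26 + 0.70 + 7.30 + 11.88 + 10.57 = 43.38.
Posterior ∝ λ^2e^(−11λ) · λ^7e^(−43.38λ) = λ^9e^(−54.38λ), i.e. Gamma(10, 54.38).
Mode = (a−1)/b = 9/54.38 ≈ 0.1655.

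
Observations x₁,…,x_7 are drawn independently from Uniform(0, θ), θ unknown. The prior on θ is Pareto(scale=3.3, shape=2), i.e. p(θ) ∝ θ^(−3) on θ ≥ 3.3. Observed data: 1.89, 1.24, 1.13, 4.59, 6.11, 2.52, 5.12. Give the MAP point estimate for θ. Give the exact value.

θ̂_MAP = 6.11

The Uniform(0, θ) likelihood is θ^(−n) for θ ≥ max(xᵢ), zero otherwise. Here max(xᵢ) = 6.11.
Posterior ∝ θ^(−3) · θ^(−7) = θ^(−10) on θ ≥ max(3.3, 6.11) = 6.11.
This density is strictly decreasing in θ, so the posterior mode lies at the lower boundary of the support.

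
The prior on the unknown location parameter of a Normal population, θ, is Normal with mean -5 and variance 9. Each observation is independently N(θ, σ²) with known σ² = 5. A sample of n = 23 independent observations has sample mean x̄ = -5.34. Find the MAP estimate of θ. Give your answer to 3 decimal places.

θ̂_MAP = -5.332

n = 23, x̄ = -5.34.
For a Normal prior and Normal likelihood with known variance, the posterior is Normal; its mode equals its mean, the precision-weighted average.
Prior precision 1/σ₀² = 1/9; data precision n/σ² = 23/5 = 4.6.
θ̂ = ((1/9)·(-5) + 4.6·(-5.34)) / (1/9 + 4.6) = (-56519/2250)/(212/45) = -56519/10600 ≈ -5.332.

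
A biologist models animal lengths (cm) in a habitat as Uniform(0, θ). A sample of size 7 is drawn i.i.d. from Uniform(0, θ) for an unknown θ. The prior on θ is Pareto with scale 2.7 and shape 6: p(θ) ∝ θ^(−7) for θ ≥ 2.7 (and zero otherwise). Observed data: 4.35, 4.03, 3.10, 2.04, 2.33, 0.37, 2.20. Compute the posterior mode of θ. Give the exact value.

The Uniform(0, θ) likelihood is θ^(−n) for θ ≥ max(xᵢ), zero otherwise. Here max(xᵢ) = 4.35.
Posterior ∝ θ^(−7) · θ^(−7) = θ^(−14) on θ ≥ max(2.7, 4.35) = 4.35.
This density is strictly decreasing in θ, so the posterior mode lies at the lower boundary of the support.

θ̂_MAP = 4.35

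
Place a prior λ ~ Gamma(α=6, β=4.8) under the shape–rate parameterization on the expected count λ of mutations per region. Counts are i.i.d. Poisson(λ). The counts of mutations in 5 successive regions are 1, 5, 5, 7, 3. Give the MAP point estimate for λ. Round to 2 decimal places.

Σxᵢ = 1+5+5+7+3 = 21, with n = 5.
Posterior ∝ λ^5e^(−4.8λ) · λ^21e^(−5λ) = λ^26e^(−9.8λ), i.e. Gamma(shape=27, rate=9.8).
The mode of a Gamma(a, b) with a ≥ 1 (shape–rate) is (a−1)/b = 26/9.8 ≈ 2.65.

λ̂_MAP = 2.65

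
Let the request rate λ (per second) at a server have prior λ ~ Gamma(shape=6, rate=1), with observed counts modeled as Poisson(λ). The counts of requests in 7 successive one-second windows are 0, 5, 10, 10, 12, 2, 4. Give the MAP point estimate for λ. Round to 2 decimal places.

λ̂_MAP = 6.00

Σxᵢ = 0+5+10+10+12+2+4 = 43, with n = 7.
Posterior ∝ λ^5e^(−1λ) · λ^43e^(−7λ) = λ^48e^(−8λ), i.e. Gamma(shape=49, rate=8).
The mode of a Gamma(a, b) with a ≥ 1 (shape–rate) is (a−1)/b = 48/8 ≈ 6.00.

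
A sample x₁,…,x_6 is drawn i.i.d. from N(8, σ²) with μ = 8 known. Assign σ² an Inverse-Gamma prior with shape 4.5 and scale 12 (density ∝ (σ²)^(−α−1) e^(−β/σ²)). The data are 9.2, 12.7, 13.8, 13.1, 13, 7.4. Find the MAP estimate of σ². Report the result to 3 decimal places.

σ̂²_MAP = 7.796

Sum of squared deviations about the known mean: SS = (9.2−8)² + (12.7−8)² + (13.8−8)² + (13.1−8)² + (13−8)² + (7.4−8)² = 108.54.
The Normal likelihood contributes (σ²)^(−n/2) exp(−SS/(2σ²)), so the posterior is Inverse-Gamma(α + n/2, β + SS/2) = Inverse-Gamma(7.5, 66.27).
The mode of Inverse-Gamma(a, b) is b/(a+1) = 66.27/8.5 ≈ 7.796.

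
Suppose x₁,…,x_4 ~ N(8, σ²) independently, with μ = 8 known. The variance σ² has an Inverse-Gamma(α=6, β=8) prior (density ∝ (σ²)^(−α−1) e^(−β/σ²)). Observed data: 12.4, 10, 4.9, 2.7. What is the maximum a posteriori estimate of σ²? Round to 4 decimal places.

Sum of squared deviations about the known mean: SS = (12.4−8)² + (10−8)² + (4.9−8)² + (2.7−8)² = 61.06.
The Normal likelihood contributes (σ²)^(−n/2) exp(−SS/(2σ²)), so the posterior is Inverse-Gamma(α + n/2, β + SS/2) = Inverse-Gamma(8, 38.53).
The mode of Inverse-Gamma(a, b) is b/(a+1) = 38.53/9 ≈ 4.2811.

σ̂²_MAP = 4.2811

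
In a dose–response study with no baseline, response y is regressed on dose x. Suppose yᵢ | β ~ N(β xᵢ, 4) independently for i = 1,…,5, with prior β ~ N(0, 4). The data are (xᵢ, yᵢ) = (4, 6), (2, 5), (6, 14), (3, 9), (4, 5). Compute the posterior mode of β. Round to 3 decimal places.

β̂_MAP = 2.012

log p(β | y) = −Σ(yᵢ − βxᵢ)²/(2·4) − β²/(2·4) + const.
Setting the derivative to zero: Σxᵢ(yᵢ − βxᵢ)/4 − β/4 = 0, so β = Σxᵢyᵢ / (Σxᵢ² + σ²/τ²).
Σxᵢyᵢ = 4·6 + 2·5 + 6·14 + 3·9 + 4·5 = 165; Σxᵢ² = 81; σ²/τ² = 1.
β̂_MAP = 165 / (81 + 1) = 165/82 ≈ 2.012.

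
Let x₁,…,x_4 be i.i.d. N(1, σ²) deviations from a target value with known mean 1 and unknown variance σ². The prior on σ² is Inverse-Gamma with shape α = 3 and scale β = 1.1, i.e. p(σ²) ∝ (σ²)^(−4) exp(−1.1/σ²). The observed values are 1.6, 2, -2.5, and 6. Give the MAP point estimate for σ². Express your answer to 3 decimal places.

Sum of squared deviations about the known mean: SS = (1.6−1)² + (2−1)² + (-2.5−1)² + (6−1)² = 38.61.
The Normal likelihood contributes (σ²)^(−n/2) exp(−SS/(2σ²)), so the posterior is Inverse-Gamma(α + n/2, β + SS/2) = Inverse-Gamma(5, 20.405).
The mode of Inverse-Gamma(a, b) is b/(a+1) = 20.405/6 ≈ 3.401.

σ̂²_MAP = 3.401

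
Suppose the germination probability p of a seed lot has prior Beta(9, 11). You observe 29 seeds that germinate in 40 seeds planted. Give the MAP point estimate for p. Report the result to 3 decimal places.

Prior: Beta(9, 11).
Data: 29 successes in 40 trials. The binomial likelihood contributes p^29(1−p)^11, so the posterior is Beta(9+29, 11+11) = Beta(38, 22).
For Beta(a, b) with a, b > 1 the mode is (a−1)/(a+b−2) = 37/58 ≈ 0.638.

p̂_MAP = 0.638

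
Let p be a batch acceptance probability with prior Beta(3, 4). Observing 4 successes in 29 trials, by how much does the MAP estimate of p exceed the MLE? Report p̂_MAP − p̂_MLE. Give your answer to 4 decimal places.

Posterior is Beta(7, 29); MAP = (7−1)/(36−2) = 6/34 ≈ 0.17647.
MLE ignores the prior: p̂_MLE = k/n = 4/29 ≈ 0.13793.
Difference = 6/34 − 4/29 = 19/493 ≈ 0.0385.

MAP − MLE = 0.0385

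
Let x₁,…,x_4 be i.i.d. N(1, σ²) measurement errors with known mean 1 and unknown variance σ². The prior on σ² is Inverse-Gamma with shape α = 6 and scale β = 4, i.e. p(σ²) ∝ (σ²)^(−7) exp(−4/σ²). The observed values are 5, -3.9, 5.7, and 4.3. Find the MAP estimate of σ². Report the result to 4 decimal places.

Sum of squared deviations about the known mean: SS = (5−1)² + (-3.9−1)² + (5.7−1)² + (4.3−1)² = 72.99.
The Normal likelihood contributes (σ²)^(−n/2) exp(−SS/(2σ²)), so the posterior is Inverse-Gamma(α + n/2, β + SS/2) = Inverse-Gamma(8, 40.495).
The mode of Inverse-Gamma(a, b) is b/(a+1) = 40.495/9 ≈ 4.4994.

σ̂²_MAP = 4.4994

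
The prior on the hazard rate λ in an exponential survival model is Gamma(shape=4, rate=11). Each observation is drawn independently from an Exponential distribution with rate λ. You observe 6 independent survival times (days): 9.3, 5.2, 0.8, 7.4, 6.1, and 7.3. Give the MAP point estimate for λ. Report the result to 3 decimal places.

λ̂_MAP = 0.191

The Exponential(rate=λ) likelihood is ∝ λ^n e^(−λΣtᵢ). Here n = 6 and Σtᵢ = 9.3 + 5.2 + 0.8 + 7.4 + 6.1 + 7.3 = 36.1.
Posterior ∝ λ^3e^(−11λ) · λ^6e^(−36.1λ) = λ^9e^(−47.1λ), i.e. Gamma(10, 47.1).
Mode = (a−1)/b = 9/47.1 ≈ 0.191.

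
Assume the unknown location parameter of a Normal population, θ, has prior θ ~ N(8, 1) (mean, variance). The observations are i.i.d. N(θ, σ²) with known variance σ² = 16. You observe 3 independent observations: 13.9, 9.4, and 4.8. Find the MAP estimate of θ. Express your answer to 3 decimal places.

θ̂_MAP = 8.216

n = 3; x̄ = (13.9 + 9.4 + 4.8)/3 = 28.1/3 = 281/30 ≈ 9.3667.
For a Normal prior and Normal likelihood with known variance, the posterior is Normal; its mode equals its mean, the precision-weighted average.
Prior precision 1/σ₀² = 1/1 = 1; data precision n/σ² = 3/16 = 0.1875.
θ̂ = (1·8 + 0.1875·(281/30)) / (1 + 0.1875) = 9.75625/1.1875 = 1561/190 ≈ 8.216.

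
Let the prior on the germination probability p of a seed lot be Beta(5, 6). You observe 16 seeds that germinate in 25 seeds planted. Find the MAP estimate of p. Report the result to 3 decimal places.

p̂_MAP = 0.588

Prior: Beta(5, 6).
Data: 16 successes in 25 trials. The binomial likelihood contributes p^16(1−p)^9, so the posterior is Beta(5+16, 6+9) = Beta(21, 15).
For Beta(a, b) with a, b > 1 the mode is (a−1)/(a+b−2) = 20/34 ≈ 0.588.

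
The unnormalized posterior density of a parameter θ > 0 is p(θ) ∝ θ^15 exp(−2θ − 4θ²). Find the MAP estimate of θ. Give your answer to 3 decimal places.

ℓ'(θ) = 15/θ − 2 − 8θ. Setting this to zero and multiplying by θ: 8θ² + 2θ − 15 = 0.
θ = (−2 + √(2² + 4·8·15)) / (2·8) = (−2 + √484) / 16 = (−2 + 22)/16 = 5/4.
ℓ''(θ) = −15/θ² − 8 < 0, confirming a maximum.

θ̂_MAP = 1.250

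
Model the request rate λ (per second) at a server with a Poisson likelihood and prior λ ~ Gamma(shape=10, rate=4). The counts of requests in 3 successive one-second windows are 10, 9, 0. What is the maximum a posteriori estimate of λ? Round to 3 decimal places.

Σxᵢ = 10+9+0 = 19, with n = 3.
Posterior ∝ λ^9e^(−4λ) · λ^19e^(−3λ) = λ^28e^(−7λ), i.e. Gamma(shape=29, rate=7).
The mode of a Gamma(a, b) with a ≥ 1 (shape–rate) is (a−1)/b = 28/7 ≈ 4.000.

λ̂_MAP = 4.000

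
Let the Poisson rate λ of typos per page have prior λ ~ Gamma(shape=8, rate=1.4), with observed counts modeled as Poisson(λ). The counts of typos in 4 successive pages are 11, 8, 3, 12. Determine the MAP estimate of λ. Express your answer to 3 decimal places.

λ̂_MAP = 7.593

Σxᵢ = 11+8+3+12 = 34, with n = 4.
Posterior ∝ λ^7e^(−1.4λ) · λ^34e^(−4λ) = λ^41e^(−5.4λ), i.e. Gamma(shape=42, rate=5.4).
The mode of a Gamma(a, b) with a ≥ 1 (shape–rate) is (a−1)/b = 41/5.4 ≈ 7.593.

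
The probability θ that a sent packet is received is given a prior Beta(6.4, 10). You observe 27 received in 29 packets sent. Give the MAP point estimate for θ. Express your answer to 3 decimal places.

θ̂_MAP = 0.747

Prior: Beta(6.4, 10).
Data: 27 successes in 29 trials. The binomial likelihood contributes θ^27(1−θ)^2, so the posterior is Beta(6.4+27, 10+2) = Beta(33.4, 12).
For Beta(a, b) with a, b > 1 the mode is (a−1)/(a+b−2) = 32.4/43.4 ≈ 0.747.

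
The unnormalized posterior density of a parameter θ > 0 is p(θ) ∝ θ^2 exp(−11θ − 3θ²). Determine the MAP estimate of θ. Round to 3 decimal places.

ℓ'(θ) = 2/θ − 11 − 6θ. Setting this to zero and multiplying by θ: 6θ² + 11θ − 2 = 0.
θ = (−11 + √(11² + 4·6·2)) / (2·6) = (−11 + √169) / 12 = (−11 + 13)/12 = 1/6.
ℓ''(θ) = −2/θ² − 6 < 0, confirming a maximum.

θ̂_MAP = 0.167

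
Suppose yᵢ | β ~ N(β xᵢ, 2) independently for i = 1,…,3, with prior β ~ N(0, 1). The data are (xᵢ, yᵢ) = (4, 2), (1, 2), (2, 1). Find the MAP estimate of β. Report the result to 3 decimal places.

β̂_MAP = 0.522

log p(β | y) = −Σ(yᵢ − βxᵢ)²/(2·2) − β²/(2·1) + const.
Setting the derivative to zero: Σxᵢ(yᵢ − βxᵢ)/2 − β/1 = 0, so β = Σxᵢyᵢ / (Σxᵢ² + σ²/τ²).
Σxᵢyᵢ = 4·2 + 1·2 + 2·1 = 12; Σxᵢ² = 21; σ²/τ² = 2.
β̂_MAP = 12 / (21 + 2) = 12/23 ≈ 0.522.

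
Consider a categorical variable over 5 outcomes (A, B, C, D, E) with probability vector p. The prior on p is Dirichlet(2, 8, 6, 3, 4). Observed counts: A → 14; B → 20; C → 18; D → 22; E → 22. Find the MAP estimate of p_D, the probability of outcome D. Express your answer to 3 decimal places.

MAP estimate of p_D = 0.211

The posterior is Dirichlet(αᵢ + nᵢ) = Dirichlet(16, 28, 24, 25, 26).
For a Dirichlet(a₁,…,a_K) with all aᵢ > 1, the mode has j-th component (aⱼ − 1)/(Σaᵢ − K).
Here Σaᵢ = 119 and K = 5, so p_D = (25 − 1)/(119 − 5) = 24/114 ≈ 0.211.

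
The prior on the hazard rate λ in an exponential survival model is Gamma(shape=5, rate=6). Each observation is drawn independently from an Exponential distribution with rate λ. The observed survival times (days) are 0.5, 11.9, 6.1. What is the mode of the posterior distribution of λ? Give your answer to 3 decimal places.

λ̂_MAP = 0.286

The Exponential(rate=λ) likelihood is ∝ λ^n e^(−λΣtᵢ). Here n = 3 and Σtᵢ = 0.5 + 11.9 + 6.1 = 18.5.
Posterior ∝ λ^4e^(−6λ) · λ^3e^(−18.5λ) = λ^7e^(−24.5λ), i.e. Gamma(8, 24.5).
Mode = (a−1)/b = 7/24.5 ≈ 0.286.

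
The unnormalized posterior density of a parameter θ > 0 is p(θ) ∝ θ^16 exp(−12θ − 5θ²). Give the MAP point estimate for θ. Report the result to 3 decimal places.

ℓ'(θ) = 16/θ − 12 − 10θ. Setting this to zero and multiplying by θ: 10θ² + 12θ − 16 = 0.
θ = (−12 + √(12² + 4·10·16)) / (2·10) = (−12 + √784) / 20 = (−12 + 28)/20 = 4/5.
ℓ''(θ) = −16/θ² − 10 < 0, confirming a maximum.

θ̂_MAP = 0.800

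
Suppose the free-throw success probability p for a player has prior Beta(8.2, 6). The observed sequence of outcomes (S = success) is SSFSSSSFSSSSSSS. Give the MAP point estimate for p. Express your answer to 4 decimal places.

p̂_MAP = 0.7426

Prior: Beta(8.2, 6).
Data: 13 successes in 15 trials (from the sequence). The binomial likelihood contributes p^13(1−p)^2, so the posterior is Beta(8.2+13, 6+2) = Beta(21.2, 8).
For Beta(a, b) with a, b > 1 the mode is (a−1)/(a+b−2) = 20.2/27.2 ≈ 0.7426.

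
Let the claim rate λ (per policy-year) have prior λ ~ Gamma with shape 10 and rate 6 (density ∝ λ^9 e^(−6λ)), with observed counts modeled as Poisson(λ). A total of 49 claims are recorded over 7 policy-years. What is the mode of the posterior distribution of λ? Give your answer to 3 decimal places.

λ̂_MAP = 4.462

Σxᵢ = 49, n = 7.
Posterior ∝ λ^9e^(−6λ) · λ^49e^(−7λ) = λ^58e^(−13λ), i.e. Gamma(shape=59, rate=13).
The mode of a Gamma(a, b) with a ≥ 1 (shape–rate) is (a−1)/b = 58/13 ≈ 4.462.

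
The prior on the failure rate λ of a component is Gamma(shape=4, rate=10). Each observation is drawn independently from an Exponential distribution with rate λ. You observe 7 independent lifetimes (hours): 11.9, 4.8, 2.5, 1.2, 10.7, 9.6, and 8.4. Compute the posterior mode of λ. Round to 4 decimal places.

The Exponential(rate=λ) likelihood is ∝ λ^n e^(−λΣtᵢ). Here n = 7 and Σtᵢ = 11.9 + 4.8 + 2.5 + 1.2 + 10.7 + 9.6 + 8.4 = 49.1.
Posterior ∝ λ^3e^(−10λ) · λ^7e^(−49.1λ) = λ^10e^(−59.1λ), i.e. Gamma(11, 59.1).
Mode = (a−1)/b = 10/59.1 ≈ 0.1692.

λ̂_MAP = 0.1692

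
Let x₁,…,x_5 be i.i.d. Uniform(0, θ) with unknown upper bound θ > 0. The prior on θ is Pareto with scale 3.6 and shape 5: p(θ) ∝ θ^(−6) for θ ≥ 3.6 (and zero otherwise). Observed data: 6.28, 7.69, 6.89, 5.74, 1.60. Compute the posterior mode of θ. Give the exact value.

θ̂_MAP = 7.69

The Uniform(0, θ) likelihood is θ^(−n) for θ ≥ max(xᵢ), zero otherwise. Here max(xᵢ) = 7.69.
Posterior ∝ θ^(−6) · θ^(−5) = θ^(−11) on θ ≥ max(3.6, 7.69) = 7.69.
This density is strictly decreasing in θ, so the posterior mode lies at the lower boundary of the support.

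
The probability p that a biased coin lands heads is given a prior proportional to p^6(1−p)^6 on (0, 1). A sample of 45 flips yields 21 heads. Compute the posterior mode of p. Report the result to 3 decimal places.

The prior density ∝ p^6(1−p)^6 is the kernel of Beta(7, 7).
Data: 21 successes in 45 trials. The binomial likelihood contributes p^21(1−p)^24, so the posterior is Beta(7+21, 7+24) = Beta(28, 31).
For Beta(a, b) with a, b > 1 the mode is (a−1)/(a+b−2) = 27/57 ≈ 0.474.

p̂_MAP = 0.474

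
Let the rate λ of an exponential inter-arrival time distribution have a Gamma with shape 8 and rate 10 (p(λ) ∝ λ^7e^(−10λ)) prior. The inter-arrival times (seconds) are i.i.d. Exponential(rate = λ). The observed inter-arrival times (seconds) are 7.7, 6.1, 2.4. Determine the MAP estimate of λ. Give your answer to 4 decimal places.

The Exponential(rate=λ) likelihood is ∝ λ^n e^(−λΣtᵢ). Here n = 3 and Σtᵢ = 7.7 + 6.1 + 2.4 = 16.2.
Posterior ∝ λ^7e^(−10λ) · λ^3e^(−16.2λ) = λ^10e^(−26.2λ), i.e. Gamma(11, 26.2).
Mode = (a−1)/b = 10/26.2 ≈ 0.3817.

λ̂_MAP = 0.3817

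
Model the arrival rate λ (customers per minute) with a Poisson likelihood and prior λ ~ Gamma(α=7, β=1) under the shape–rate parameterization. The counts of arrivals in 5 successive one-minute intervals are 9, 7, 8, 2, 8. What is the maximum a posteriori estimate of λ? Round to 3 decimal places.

Σxᵢ = 9+7+8+2+8 = 34, with n = 5.
Posterior ∝ λ^6e^(−1λ) · λ^34e^(−5λ) = λ^40e^(−6λ), i.e. Gamma(shape=41, rate=6).
The mode of a Gamma(a, b) with a ≥ 1 (shape–rate) is (a−1)/b = 40/6 ≈ 6.667.

λ̂_MAP = 6.667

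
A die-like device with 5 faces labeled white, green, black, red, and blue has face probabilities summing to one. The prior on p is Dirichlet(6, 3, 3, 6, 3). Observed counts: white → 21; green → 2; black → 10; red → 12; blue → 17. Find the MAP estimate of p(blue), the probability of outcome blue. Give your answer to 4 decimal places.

The posterior is Dirichlet(αᵢ + nᵢ) = Dirichlet(27, 5, 13, 18, 20).
For a Dirichlet(a₁,…,a_K) with all aᵢ > 1, the mode has j-th component (aⱼ − 1)/(Σaᵢ − K).
Here Σaᵢ = 83 and K = 5, so p(blue) = (20 − 1)/(83 − 5) = 19/78 ≈ 0.2436.

MAP estimate of p(blue) = 0.2436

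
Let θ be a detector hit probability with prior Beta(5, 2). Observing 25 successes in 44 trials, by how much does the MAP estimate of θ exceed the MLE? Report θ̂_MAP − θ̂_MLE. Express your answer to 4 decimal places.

Posterior is Beta(30, 21); MAP = (30−1)/(51−2) = 29/49 ≈ 0.59184.
MLE ignores the prior: θ̂_MLE = k/n = 25/44 ≈ 0.56818.
Difference = 29/49 − 25/44 = 51/2156 ≈ 0.0237.

MAP − MLE = 0.0237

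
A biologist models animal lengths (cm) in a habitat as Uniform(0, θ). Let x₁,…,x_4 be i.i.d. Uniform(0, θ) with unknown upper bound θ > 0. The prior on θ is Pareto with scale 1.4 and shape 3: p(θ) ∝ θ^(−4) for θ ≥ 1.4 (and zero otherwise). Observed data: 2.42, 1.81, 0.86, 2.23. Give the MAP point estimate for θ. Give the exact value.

θ̂_MAP = 2.42

The Uniform(0, θ) likelihood is θ^(−n) for θ ≥ max(xᵢ), zero otherwise. Here max(xᵢ) = 2.42.
Posterior ∝ θ^(−4) · θ^(−4) = θ^(−8) on θ ≥ max(1.4, 2.42) = 2.42.
This density is strictly decreasing in θ, so the posterior mode lies at the lower boundary of the support.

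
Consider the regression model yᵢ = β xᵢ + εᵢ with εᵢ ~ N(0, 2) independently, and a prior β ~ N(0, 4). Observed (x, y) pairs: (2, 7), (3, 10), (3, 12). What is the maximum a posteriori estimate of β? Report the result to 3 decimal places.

log p(β | y) = −Σ(yᵢ − βxᵢ)²/(2·2) − β²/(2·4) + const.
Setting the derivative to zero: Σxᵢ(yᵢ − βxᵢ)/2 − β/4 = 0, so β = Σxᵢyᵢ / (Σxᵢ² + σ²/τ²).
Σxᵢyᵢ = 2·7 + 3·10 + 3·12 = 80; Σxᵢ² = 22; σ²/τ² = 0.5.
β̂_MAP = 80 / (22 + 0.5) = 80/22.5 ≈ 3.556.

β̂_MAP = 3.556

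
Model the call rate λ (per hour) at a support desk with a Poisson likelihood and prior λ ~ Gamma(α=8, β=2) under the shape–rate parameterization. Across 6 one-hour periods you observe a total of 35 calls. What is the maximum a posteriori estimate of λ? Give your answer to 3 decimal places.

λ̂_MAP = 5.250

Σxᵢ = 35, n = 6.
Posterior ∝ λ^7e^(−2λ) · λ^35e^(−6λ) = λ^42e^(−8λ), i.e. Gamma(shape=43, rate=8).
The mode of a Gamma(a, b) with a ≥ 1 (shape–rate) is (a−1)/b = 42/8 ≈ 5.250.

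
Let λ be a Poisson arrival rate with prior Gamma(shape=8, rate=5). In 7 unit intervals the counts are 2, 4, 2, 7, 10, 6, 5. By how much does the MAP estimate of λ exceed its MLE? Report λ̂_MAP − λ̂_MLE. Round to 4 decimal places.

Σxᵢ = 36. Posterior is Gamma(44, 12); MAP = (44−1)/12 = 43/12 ≈ 3.58333.
MLE = x̄ = 36/7 ≈ 5.14286.
Difference = 43/12 − 36/7 = -131/84 ≈ -1.5595.

MAP − MLE = -1.5595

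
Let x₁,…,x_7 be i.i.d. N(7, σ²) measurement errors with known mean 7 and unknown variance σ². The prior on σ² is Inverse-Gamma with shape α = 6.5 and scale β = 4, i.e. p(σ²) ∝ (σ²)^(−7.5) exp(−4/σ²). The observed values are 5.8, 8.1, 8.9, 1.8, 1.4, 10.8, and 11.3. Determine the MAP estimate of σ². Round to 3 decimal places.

Sum of squared deviations about the known mean: SS = (5.8−7)² + (8.1−7)² + (8.9−7)² + (1.8−7)² + (1.4−7)² + (10.8−7)² + (11.3−7)² = 97.59.
The Normal likelihood contributes (σ²)^(−n/2) exp(−SS/(2σ²)), so the posterior is Inverse-Gamma(α + n/2, β + SS/2) = Inverse-Gamma(10, 52.795).
The mode of Inverse-Gamma(a, b) is b/(a+1) = 52.795/11 ≈ 4.800.

σ̂²_MAP = 4.800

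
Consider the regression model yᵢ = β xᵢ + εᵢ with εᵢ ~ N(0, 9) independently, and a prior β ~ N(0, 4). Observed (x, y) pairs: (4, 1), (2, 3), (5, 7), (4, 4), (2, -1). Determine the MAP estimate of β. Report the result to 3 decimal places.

β̂_MAP = 0.877

log p(β | y) = −Σ(yᵢ − βxᵢ)²/(2·9) − β²/(2·4) + const.
Setting the derivative to zero: Σxᵢ(yᵢ − βxᵢ)/9 − β/4 = 0, so β = Σxᵢyᵢ / (Σxᵢ² + σ²/τ²).
Σxᵢyᵢ = 4·1 + 2·3 + 5·7 + 4·4 + 2·(-1) = 59; Σxᵢ² = 65; σ²/τ² = 2.25.
β̂_MAP = 59 / (65 + 2.25) = 59/67.25 ≈ 0.877.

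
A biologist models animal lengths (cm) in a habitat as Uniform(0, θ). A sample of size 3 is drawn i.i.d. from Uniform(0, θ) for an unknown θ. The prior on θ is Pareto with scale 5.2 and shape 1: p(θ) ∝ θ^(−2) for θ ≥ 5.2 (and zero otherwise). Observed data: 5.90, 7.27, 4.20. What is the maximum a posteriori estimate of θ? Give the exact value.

The Uniform(0, θ) likelihood is θ^(−n) for θ ≥ max(xᵢ), zero otherwise. Here max(xᵢ) = 7.27.
Posterior ∝ θ^(−2) · θ^(−3) = θ^(−5) on θ ≥ max(5.2, 7.27) = 7.27.
This density is strictly decreasing in θ, so the posterior mode lies at the lower boundary of the support.

θ̂_MAP = 7.27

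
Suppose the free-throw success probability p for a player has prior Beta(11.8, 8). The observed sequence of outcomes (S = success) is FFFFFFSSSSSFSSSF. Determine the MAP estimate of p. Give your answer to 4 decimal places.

p̂_MAP = 0.5562

Prior: Beta(11.8, 8).
Data: 8 successes in 16 trials (from the sequence). The binomial likelihood contributes p^8(1−p)^8, so the posterior is Beta(11.8+8, 8+8) = Beta(19.8, 16).
For Beta(a, b) with a, b > 1 the mode is (a−1)/(a+b−2) = 18.8/33.8 ≈ 0.5562.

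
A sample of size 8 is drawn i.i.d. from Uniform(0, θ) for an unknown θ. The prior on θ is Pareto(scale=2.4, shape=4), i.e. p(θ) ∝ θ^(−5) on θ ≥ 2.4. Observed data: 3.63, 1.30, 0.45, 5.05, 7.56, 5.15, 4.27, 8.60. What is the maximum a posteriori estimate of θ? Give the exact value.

The Uniform(0, θ) likelihood is θ^(−n) for θ ≥ max(xᵢ), zero otherwise. Here max(xᵢ) = 8.60.
Posterior ∝ θ^(−5) · θ^(−8) = θ^(−13) on θ ≥ max(2.4, 8.60) = 8.60.
This density is strictly decreasing in θ, so the posterior mode lies at the lower boundary of the support.

θ̂_MAP = 8.60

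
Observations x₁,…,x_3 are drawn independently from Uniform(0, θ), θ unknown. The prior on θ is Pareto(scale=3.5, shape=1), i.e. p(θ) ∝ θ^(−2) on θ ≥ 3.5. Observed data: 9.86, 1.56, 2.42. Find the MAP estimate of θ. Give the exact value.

The Uniform(0, θ) likelihood is θ^(−n) for θ ≥ max(xᵢ), zero otherwise. Here max(xᵢ) = 9.86.
Posterior ∝ θ^(−2) · θ^(−3) = θ^(−5) on θ ≥ max(3.5, 9.86) = 9.86.
This density is strictly decreasing in θ, so the posterior mode lies at the lower boundary of the support.

θ̂_MAP = 9.86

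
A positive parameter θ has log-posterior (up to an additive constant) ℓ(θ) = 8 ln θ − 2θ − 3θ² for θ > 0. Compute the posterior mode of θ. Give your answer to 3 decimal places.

ℓ'(θ) = 8/θ − 2 − 6θ. Setting this to zero and multiplying by θ: 6θ² + 2θ − 8 = 0.
θ = (−2 + √(2² + 4·6·8)) / (2·6) = (−2 + √196) / 12 = (−2 + 14)/12 = 1.
ℓ''(θ) = −8/θ² − 6 < 0, confirming a maximum.

θ̂_MAP = 1.000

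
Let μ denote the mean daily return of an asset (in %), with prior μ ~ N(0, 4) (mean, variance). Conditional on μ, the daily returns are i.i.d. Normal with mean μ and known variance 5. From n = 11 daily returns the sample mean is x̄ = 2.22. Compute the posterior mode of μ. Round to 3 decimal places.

μ̂_MAP = 1.993

n = 11, x̄ = 2.22.
For a Normal prior and Normal likelihood with known variance, the posterior is Normal; its mode equals its mean, the precision-weighted average.
Prior precision 1/σ₀² = 1/4 = 0.25; data precision n/σ² = 11/5 = 2.2.
μ̂ = (0.25·0 + 2.2·2.22) / (0.25 + 2.2) = 4.884/2.45 = 2442/1225 ≈ 1.993.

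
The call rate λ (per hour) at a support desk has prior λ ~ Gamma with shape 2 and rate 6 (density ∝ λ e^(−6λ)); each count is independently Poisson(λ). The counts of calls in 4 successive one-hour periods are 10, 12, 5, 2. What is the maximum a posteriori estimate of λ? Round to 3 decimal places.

Σxᵢ = 10+12+5+2 = 29, with n = 4.
Posterior ∝ λe^(−6λ) · λ^29e^(−4λ) = λ^30e^(−10λ), i.e. Gamma(shape=31, rate=10).
The mode of a Gamma(a, b) with a ≥ 1 (shape–rate) is (a−1)/b = 30/10 ≈ 3.000.

λ̂_MAP = 3.000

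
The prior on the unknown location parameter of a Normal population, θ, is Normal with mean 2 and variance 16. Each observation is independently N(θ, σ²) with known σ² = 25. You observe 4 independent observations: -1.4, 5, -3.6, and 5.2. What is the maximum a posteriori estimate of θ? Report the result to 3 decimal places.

θ̂_MAP = 1.497

n = 4; x̄ = ((-1.4) + 5 + (-3.6) + 5.2)/4 = 5.2/4 = 1.3.
For a Normal prior and Normal likelihood with known variance, the posterior is Normal; its mode equals its mean, the precision-weighted average.
Prior precision 1/σ₀² = 1/16 = 0.0625; data precision n/σ² = 4/25 = 0.16.
θ̂ = (0.0625·2 + 0.16·1.3) / (0.0625 + 0.16) = 0.333/0.2225 = 666/445 ≈ 1.497.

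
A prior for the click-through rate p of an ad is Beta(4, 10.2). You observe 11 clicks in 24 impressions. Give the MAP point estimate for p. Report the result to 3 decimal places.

Prior: Beta(4, 10.2).
Data: 11 successes in 24 trials. The binomial likelihood contributes p^11(1−p)^13, so the posterior is Beta(4+11, 10.2+13) = Beta(15, 23.2).
For Beta(a, b) with a, b > 1 the mode is (a−1)/(a+b−2) = 14/36.2 ≈ 0.387.

p̂_MAP = 0.387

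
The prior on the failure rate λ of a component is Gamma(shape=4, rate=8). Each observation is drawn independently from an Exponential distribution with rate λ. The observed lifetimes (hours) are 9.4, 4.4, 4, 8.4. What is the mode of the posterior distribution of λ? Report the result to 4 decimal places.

λ̂_MAP = 0.2047

The Exponential(rate=λ) likelihood is ∝ λ^n e^(−λΣtᵢ). Here n = 4 and Σtᵢ = 9.4 + 4.4 + 4 + 8.4 = 26.2.
Posterior ∝ λ^3e^(−8λ) · λ^4e^(−26.2λ) = λ^7e^(−34.2λ), i.e. Gamma(8, 34.2).
Mode = (a−1)/b = 7/34.2 ≈ 0.2047.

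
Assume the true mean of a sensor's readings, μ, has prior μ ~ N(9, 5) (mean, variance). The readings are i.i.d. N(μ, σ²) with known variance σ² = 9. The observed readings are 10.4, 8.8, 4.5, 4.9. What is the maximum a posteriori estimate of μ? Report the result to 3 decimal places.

μ̂_MAP = 7.724

n = 4; x̄ = (10.4 + 8.8 + 4.5 + 4.9)/4 = 28.6/4 = 7.15.
For a Normal prior and Normal likelihood with known variance, the posterior is Normal; its mode equals its mean, the precision-weighted average.
Prior precision 1/σ₀² = 1/5 = 0.2; data precision n/σ² = 4/9.
μ̂ = (0.2·9 + (4/9)·7.15) / (0.2 + 4/9) = (224/45)/(29/45) = 224/29 ≈ 7.724.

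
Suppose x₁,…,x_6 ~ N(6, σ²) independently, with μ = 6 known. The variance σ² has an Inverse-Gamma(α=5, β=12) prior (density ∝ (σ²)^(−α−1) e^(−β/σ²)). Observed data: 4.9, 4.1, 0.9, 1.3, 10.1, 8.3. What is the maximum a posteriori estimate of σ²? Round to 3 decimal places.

Sum of squared deviations about the known mean: SS = (4.9−6)² + (4.1−6)² + (0.9−6)² + (1.3−6)² + (10.1−6)² + (8.3−6)² = 75.02.
The Normal likelihood contributes (σ²)^(−n/2) exp(−SS/(2σ²)), so the posterior is Inverse-Gamma(α + n/2, β + SS/2) = Inverse-Gamma(8, 49.51).
The mode of Inverse-Gamma(a, b) is b/(a+1) = 49.51/9 ≈ 5.501.

σ̂²_MAP = 5.501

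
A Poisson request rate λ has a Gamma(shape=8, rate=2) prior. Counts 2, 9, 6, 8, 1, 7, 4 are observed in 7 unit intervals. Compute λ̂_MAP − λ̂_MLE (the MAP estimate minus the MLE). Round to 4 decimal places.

MAP − MLE = -0.3968

Σxᵢ = 37. Posterior is Gamma(45, 9); MAP = (45−1)/9 = 44/9 ≈ 4.88889.
MLE = x̄ = 37/7 ≈ 5.28571.
Difference = 44/9 − 37/7 = -25/63 ≈ -0.3968.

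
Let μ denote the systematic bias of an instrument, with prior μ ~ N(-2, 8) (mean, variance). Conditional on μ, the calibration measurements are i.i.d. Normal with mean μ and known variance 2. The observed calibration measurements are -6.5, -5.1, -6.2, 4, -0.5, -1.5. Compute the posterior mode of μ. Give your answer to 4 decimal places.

μ̂_MAP = -2.6080

n = 6; x̄ = ((-6.5) + (-5.1) + (-6.2) + 4 + (-0.5) + (-1.5))/6 = -15.8/6 = -79/30 ≈ -2.6333.
For a Normal prior and Normal likelihood with known variance, the posterior is Normal; its mode equals its mean, the precision-weighted average.
Prior precision 1/σ₀² = 1/8 = 0.125; data precision n/σ² = 6/2 = 3.
μ̂ = (0.125·(-2) + 3·(-79/30)) / (0.125 + 3) = (-8.15)/3.125 = -2.6080.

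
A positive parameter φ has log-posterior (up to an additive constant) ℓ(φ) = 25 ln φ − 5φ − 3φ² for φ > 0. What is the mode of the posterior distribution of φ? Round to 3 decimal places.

φ̂_MAP = 1.667

ℓ'(φ) = 25/φ − 5 − 6φ. Setting this to zero and multiplying by φ: 6φ² + 5φ − 25 = 0.
φ = (−5 + √(5² + 4·6·25)) / (2·6) = (−5 + √625) / 12 = (−5 + 25)/12 = 5/3.
ℓ''(φ) = −25/φ² − 6 < 0, confirming a maximum.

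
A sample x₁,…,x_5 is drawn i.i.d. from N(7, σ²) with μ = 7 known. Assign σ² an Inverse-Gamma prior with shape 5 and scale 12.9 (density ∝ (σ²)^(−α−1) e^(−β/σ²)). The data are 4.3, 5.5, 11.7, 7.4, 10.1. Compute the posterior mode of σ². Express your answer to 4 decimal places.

σ̂²_MAP = 3.9529

Sum of squared deviations about the known mean: SS = (4.3−7)² + (5.5−7)² + (11.7−7)² + (7.4−7)² + (10.1−7)² = 41.4.
The Normal likelihood contributes (σ²)^(−n/2) exp(−SS/(2σ²)), so the posterior is Inverse-Gamma(α + n/2, β + SS/2) = Inverse-Gamma(7.5, 33.6).
The mode of Inverse-Gamma(a, b) is b/(a+1) = 33.6/8.5 ≈ 3.9529.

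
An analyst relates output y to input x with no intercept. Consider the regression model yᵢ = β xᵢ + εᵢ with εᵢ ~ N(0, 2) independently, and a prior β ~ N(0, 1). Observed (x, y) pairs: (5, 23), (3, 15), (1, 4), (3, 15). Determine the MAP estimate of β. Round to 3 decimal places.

log p(β | y) = −Σ(yᵢ − βxᵢ)²/(2·2) − β²/(2·1) + const.
Setting the derivative to zero: Σxᵢ(yᵢ − βxᵢ)/2 − β/1 = 0, so β = Σxᵢyᵢ / (Σxᵢ² + σ²/τ²).
Σxᵢyᵢ = 5·23 + 3·15 + 1·4 + 3·15 = 209; Σxᵢ² = 44; σ²/τ² = 2.
β̂_MAP = 209 / (44 + 2) = 209/46 ≈ 4.543.

β̂_MAP = 4.543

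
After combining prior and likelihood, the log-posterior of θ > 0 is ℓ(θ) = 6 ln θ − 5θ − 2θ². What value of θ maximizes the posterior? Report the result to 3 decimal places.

θ̂_MAP = 0.750

ℓ'(θ) = 6/θ − 5 − 4θ. Setting this to zero and multiplying by θ: 4θ² + 5θ − 6 = 0.
θ = (−5 + √(5² + 4·4·6)) / (2·4) = (−5 + √121) / 8 = (−5 + 11)/8 = 3/4.
ℓ''(θ) = −6/θ² − 4 < 0, confirming a maximum.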